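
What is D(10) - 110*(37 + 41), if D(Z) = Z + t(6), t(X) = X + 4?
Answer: -8560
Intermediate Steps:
t(X) = 4 + X
D(Z) = 10 + Z (D(Z) = Z + (4 + 6) = Z + 10 = 10 + Z)
D(10) - 110*(37 + 41) = (10 + 10) - 110*(37 + 41) = 20 - 110*78 = 20 - 8580 = -8560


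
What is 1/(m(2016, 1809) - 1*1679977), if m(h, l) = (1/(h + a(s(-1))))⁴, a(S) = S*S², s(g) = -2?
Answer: -16257540100096/27312293444738977791 ≈ -5.9525e-7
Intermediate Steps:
a(S) = S³
m(h, l) = (-8 + h)⁻⁴ (m(h, l) = (1/(h + (-2)³))⁴ = (1/(h - 8))⁴ = (1/(-8 + h))⁴ = (-8 + h)⁻⁴)
1/(m(2016, 1809) - 1*1679977) = 1/((-8 + 2016)⁻⁴ - 1*1679977) = 1/(2008⁻⁴ - 1679977) = 1/(1/16257540100096 - 1679977) = 1/(-27312293444738977791/16257540100096) = -16257540100096/27312293444738977791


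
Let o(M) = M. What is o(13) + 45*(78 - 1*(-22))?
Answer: 4513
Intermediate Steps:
o(13) + 45*(78 - 1*(-22)) = 13 + 45*(78 - 1*(-22)) = 13 + 45*(78 + 22) = 13 + 45*100 = 13 + 4500 = 4513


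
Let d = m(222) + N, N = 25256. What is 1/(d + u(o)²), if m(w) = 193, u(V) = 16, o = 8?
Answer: 1/25705 ≈ 3.8903e-5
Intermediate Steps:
d = 25449 (d = 193 + 25256 = 25449)
1/(d + u(o)²) = 1/(25449 + 16²) = 1/(25449 + 256) = 1/25705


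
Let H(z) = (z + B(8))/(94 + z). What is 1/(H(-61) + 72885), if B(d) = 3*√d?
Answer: 9921219/723089707583 - 99*√2/2892358830332 ≈ 1.3721e-5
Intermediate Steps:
H(z) = (z + 6*√2)/(94 + z) (H(z) = (z + 3*√8)/(94 + z) = (z + 3*(2*√2))/(94 + z) = (z + 6*√2)/(94 + z))
1/(H(-61) + 72885) = 1/((-61 + 6*√2)/(94 - 61) + 72885) = 1/((-61 + 6*√2)/33 + 72885) = 1/((-61/33 + 2*√2/11) + 72885) = 1/(2405144/33 + 2*√2/11)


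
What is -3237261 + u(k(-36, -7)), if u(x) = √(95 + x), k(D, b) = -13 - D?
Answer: -3237261 + √118 ≈ -3.2373e+6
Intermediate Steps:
-3237261 + u(k(-36, -7)) = -3237261 + √(95 + (-13 - 1*(-36))) = -3237261 + √(95 + (-13 + 36)) = -3237261 + √(95 + 23) = -3237261 + √118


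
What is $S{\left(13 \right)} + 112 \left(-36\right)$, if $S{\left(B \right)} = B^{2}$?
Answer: $-3863$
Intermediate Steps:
$S{\left(13 \right)} + 112 \left(-36\right) = 13^{2} + 112 \left(-36\right) = 169 - 4032 = -3863$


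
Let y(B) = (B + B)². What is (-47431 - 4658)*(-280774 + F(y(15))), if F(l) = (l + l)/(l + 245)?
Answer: 3349160494854/229 ≈ 1.4625e+10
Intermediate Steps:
y(B) = 4*B² (y(B) = (2*B)² = 4*B²)
F(l) = 2*l/(245 + l) (F(l) = (2*l)/(245 + l) = 2*l/(245 + l))
(-47431 - 4658)*(-280774 + F(y(15))) = (-47431 - 4658)*(-280774 + 2*(4*15²)/(245 + 4*15²)) = -52089*(-280774 + 2*(4*225)/(245 + 4*225)) = -52089*(-280774 + 2*900/(245 + 900)) = -52089*(-280774 + 2*900/1145) = -52089*(-280774 + 2*900*(1/1145)) = -52089*(-280774 + 360/229) = -52089*(-64296886/229) = 3349160494854/229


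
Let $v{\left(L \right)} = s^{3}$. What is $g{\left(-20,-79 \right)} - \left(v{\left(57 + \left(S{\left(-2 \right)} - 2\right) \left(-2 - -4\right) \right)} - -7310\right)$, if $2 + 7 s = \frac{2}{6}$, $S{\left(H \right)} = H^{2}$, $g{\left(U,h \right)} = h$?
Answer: $- \frac{68429404}{9261} \approx -7389.0$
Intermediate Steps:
$s = - \frac{5}{21}$ ($s = - \frac{2}{7} + \frac{2 \cdot \frac{1}{6}}{7} = - \frac{2}{7} + \frac{1}{7} \cdot \frac{1}{3} = - \frac{2}{7} + \frac{1}{21} = - \frac{5}{21} \approx -0.2381$)
$v{\left(L \right)} = - \frac{125}{9261}$ ($v{\left(L \right)} = \left(- \frac{5}{21}\right)^{3} = - \frac{125}{9261}$)
$g{\left(-20,-79 \right)} - \left(v{\left(57 + \left(S{\left(-2 \right)} - 2\right) \left(-2 - -4\right) \right)} - -7310\right) = -79 - \left(- \frac{125}{9261} - -7310\right) = -79 - \left(- \frac{125}{9261} + 7310\right) = -79 - \frac{67697785}{9261} = - \frac{68429404}{9261}$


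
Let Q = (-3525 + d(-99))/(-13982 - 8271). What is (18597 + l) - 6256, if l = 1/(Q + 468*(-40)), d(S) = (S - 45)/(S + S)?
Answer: 56550151627830/4582298993 ≈ 12341.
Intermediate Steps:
d(S) = (-45 + S)/(2*S) (d(S) = (-45 + S)/((2*S)) = (-45 + S)*(1/(2*S)) = (-45 + S)/(2*S))
Q = 38767/244783 (Q = (-3525 + (½)*(-45 - 99)/(-99))/(-13982 - 8271) = (-3525 + (½)*(-1/99)*(-144))/(-22253) = (-3525 + 8/11)*(-1/22253) = -38767/11*(-1/22253) = 38767/244783 ≈ 0.15837)
l = -244783/4582298993 (l = 1/(38767/244783 + 468*(-40)) = 1/(38767/244783 - 18720) = 1/(-4582298993/244783) = -244783/4582298993 ≈ -5.3419e-5)
(18597 + l) - 6256 = (18597 - 244783/4582298993) - 6256 = 85217014128038/4582298993 - 6256 = 56550151627830/4582298993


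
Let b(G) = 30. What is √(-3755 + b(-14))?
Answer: 5*I*√149 ≈ 61.033*I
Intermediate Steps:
√(-3755 + b(-14)) = √(-3755 + 30) = √(-3725) = 5*I*√149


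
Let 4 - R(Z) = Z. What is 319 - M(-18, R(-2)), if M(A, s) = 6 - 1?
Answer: 314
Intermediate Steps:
R(Z) = 4 - Z
M(A, s) = 5
319 - M(-18, R(-2)) = 319 - 1*5 = 319 - 5 = 314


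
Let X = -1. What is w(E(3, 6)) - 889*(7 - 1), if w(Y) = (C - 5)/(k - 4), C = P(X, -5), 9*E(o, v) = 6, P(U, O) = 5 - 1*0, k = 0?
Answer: -5334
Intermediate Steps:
P(U, O) = 5 (P(U, O) = 5 + 0 = 5)
E(o, v) = ⅔ (E(o, v) = (⅑)*6 = ⅔)
C = 5
w(Y) = 0 (w(Y) = (5 - 5)/(0 - 4) = 0/(-4) = 0*(-¼) = 0)
w(E(3, 6)) - 889*(7 - 1) = 0 - 889*(7 - 1) = 0 - 889*6 = 0 - 127*42 = 0 - 5334 = -5334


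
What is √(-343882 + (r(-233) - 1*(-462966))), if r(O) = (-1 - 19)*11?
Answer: 4*√7429 ≈ 344.77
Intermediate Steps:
r(O) = -220 (r(O) = -20*11 = -220)
√(-343882 + (r(-233) - 1*(-462966))) = √(-343882 + (-220 - 1*(-462966))) = √(-343882 + (-220 + 462966)) = √(-343882 + 462746) = √118864 = 4*√7429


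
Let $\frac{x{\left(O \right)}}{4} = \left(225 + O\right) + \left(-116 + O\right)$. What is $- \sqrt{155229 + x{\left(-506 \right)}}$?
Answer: $- \sqrt{151617} \approx -389.38$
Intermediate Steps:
$x{\left(O \right)} = 436 + 8 O$ ($x{\left(O \right)} = 4 \left(\left(225 + O\right) + \left(-116 + O\right)\right) = 4 \left(109 + 2 O\right) = 436 + 8 O$)
$- \sqrt{155229 + x{\left(-506 \right)}} = - \sqrt{155229 + \left(436 + 8 \left(-506\right)\right)} = - \sqrt{155229 + \left(436 - 4048\right)} = - \sqrt{155229 - 3612} = - \sqrt{151617}$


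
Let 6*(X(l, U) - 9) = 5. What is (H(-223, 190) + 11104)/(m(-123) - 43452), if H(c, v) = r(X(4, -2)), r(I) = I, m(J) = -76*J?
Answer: -66683/204624 ≈ -0.32588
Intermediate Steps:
X(l, U) = 59/6 (X(l, U) = 9 + (⅙)*5 = 9 + ⅚ = 59/6)
H(c, v) = 59/6
(H(-223, 190) + 11104)/(m(-123) - 43452) = (59/6 + 11104)/(-76*(-123) - 43452) = 66683/(6*(9348 - 43452)) = (66683/6)/(-34104) = (66683/6)*(-1/34104) = -66683/204624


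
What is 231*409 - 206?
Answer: 94273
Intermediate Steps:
231*409 - 206 = 94479 - 206 = 94273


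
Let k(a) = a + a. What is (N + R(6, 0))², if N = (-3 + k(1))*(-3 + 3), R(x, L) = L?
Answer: 0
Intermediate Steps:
k(a) = 2*a
N = 0 (N = (-3 + 2*1)*(-3 + 3) = (-3 + 2)*0 = -1*0 = 0)
(N + R(6, 0))² = (0 + 0)² = 0² = 0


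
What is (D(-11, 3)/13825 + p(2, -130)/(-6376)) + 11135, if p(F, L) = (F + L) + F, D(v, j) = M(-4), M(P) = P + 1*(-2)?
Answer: 490765955347/44074100 ≈ 11135.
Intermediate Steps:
M(P) = -2 + P (M(P) = P - 2 = -2 + P)
D(v, j) = -6 (D(v, j) = -2 - 4 = -6)
p(F, L) = L + 2*F
(D(-11, 3)/13825 + p(2, -130)/(-6376)) + 11135 = (-6/13825 + (-130 + 2*2)/(-6376)) + 11135 = (-6*1/13825 + (-130 + 4)*(-1/6376)) + 11135 = (-6/13825 - 126*(-1/6376)) + 11135 = (-6/13825 + 63/3188) + 11135 = 851847/44074100 + 11135 = 490765955347/44074100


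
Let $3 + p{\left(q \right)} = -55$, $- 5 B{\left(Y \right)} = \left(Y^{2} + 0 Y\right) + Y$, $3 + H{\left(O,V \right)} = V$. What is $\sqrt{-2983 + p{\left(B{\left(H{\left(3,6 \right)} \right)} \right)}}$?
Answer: $i \sqrt{3041} \approx 55.145 i$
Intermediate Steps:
$H{\left(O,V \right)} = -3 + V$
$B{\left(Y \right)} = - \frac{Y}{5} - \frac{Y^{2}}{5}$ ($B{\left(Y \right)} = - \frac{\left(Y^{2} + 0 Y\right) + Y}{5} = - \frac{\left(Y^{2} + 0\right) + Y}{5} = - \frac{Y^{2} + Y}{5} = - \frac{Y + Y^{2}}{5} = - \frac{Y}{5} - \frac{Y^{2}}{5}$)
$p{\left(q \right)} = -58$ ($p{\left(q \right)} = -3 - 55 = -58$)
$\sqrt{-2983 + p{\left(B{\left(H{\left(3,6 \right)} \right)} \right)}} = \sqrt{-2983 - 58} = \sqrt{-3041} = i \sqrt{3041}$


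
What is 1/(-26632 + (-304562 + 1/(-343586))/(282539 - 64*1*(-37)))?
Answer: -97890056502/2607112628000597 ≈ -3.7547e-5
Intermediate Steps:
1/(-26632 + (-304562 + 1/(-343586))/(282539 - 64*1*(-37))) = 1/(-26632 + (-304562 - 1/343586)/(282539 - 64*(-37))) = 1/(-26632 - 104643239333/(343586*(282539 + 2368))) = 1/(-26632 - 104643239333/343586/284907) = 1/(-26632 - 104643239333/343586*1/284907) = 1/(-26632 - 104643239333/97890056502) = 1/(-2607112628000597/97890056502) = -97890056502/2607112628000597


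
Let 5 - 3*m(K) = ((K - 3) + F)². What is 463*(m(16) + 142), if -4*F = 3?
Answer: 2081185/48 ≈ 43358.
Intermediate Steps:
F = -¾ (F = -¼*3 = -¾ ≈ -0.75000)
m(K) = 5/3 - (-15/4 + K)²/3 (m(K) = 5/3 - ((K - 3) - ¾)²/3 = 5/3 - ((-3 + K) - ¾)²/3 = 5/3 - (-15/4 + K)²/3)
463*(m(16) + 142) = 463*((5/3 - (-15 + 4*16)²/48) + 142) = 463*((5/3 - (-15 + 64)²/48) + 142) = 463*((5/3 - 1/48*49²) + 142) = 463*((5/3 - 1/48*2401) + 142) = 463*((5/3 - 2401/48) + 142) = 463*(-2321/48 + 142) = 463*(4495/48) = 2081185/48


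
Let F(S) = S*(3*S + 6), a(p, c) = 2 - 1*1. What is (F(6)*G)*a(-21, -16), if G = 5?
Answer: 720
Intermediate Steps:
a(p, c) = 1 (a(p, c) = 2 - 1 = 1)
F(S) = S*(6 + 3*S)
(F(6)*G)*a(-21, -16) = ((3*6*(2 + 6))*5)*1 = ((3*6*8)*5)*1 = (144*5)*1 = 720*1 = 720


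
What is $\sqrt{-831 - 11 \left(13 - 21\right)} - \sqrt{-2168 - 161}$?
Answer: $i \left(\sqrt{743} - \sqrt{2329}\right) \approx - 21.002 i$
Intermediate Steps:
$\sqrt{-831 - 11 \left(13 - 21\right)} - \sqrt{-2168 - 161} = \sqrt{-831 - -88} - \sqrt{-2329} = \sqrt{-831 + 88} - i \sqrt{2329} = \sqrt{-743} - i \sqrt{2329} = i \sqrt{743} - i \sqrt{2329}$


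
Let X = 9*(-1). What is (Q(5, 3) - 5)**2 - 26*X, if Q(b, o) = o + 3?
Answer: 235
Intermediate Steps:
Q(b, o) = 3 + o
X = -9
(Q(5, 3) - 5)**2 - 26*X = ((3 + 3) - 5)**2 - 26*(-9) = (6 - 5)**2 + 234 = 1**2 + 234 = 1 + 234 = 235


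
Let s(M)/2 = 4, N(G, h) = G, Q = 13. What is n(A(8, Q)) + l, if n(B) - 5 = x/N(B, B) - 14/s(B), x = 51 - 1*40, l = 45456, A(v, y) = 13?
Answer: 2363925/52 ≈ 45460.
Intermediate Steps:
s(M) = 8 (s(M) = 2*4 = 8)
x = 11 (x = 51 - 40 = 11)
n(B) = 13/4 + 11/B (n(B) = 5 + (11/B - 14/8) = 5 + (11/B - 14*1/8) = 5 + (11/B - 7/4) = 5 + (-7/4 + 11/B) = 13/4 + 11/B)
n(A(8, Q)) + l = (13/4 + 11/13) + 45456 = 213/52 + 45456 = 2363925/52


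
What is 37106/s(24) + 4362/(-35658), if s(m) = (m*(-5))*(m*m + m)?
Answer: -45477493/71316000 ≈ -0.63769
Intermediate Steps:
s(m) = -5*m*(m + m**2) (s(m) = (-5*m)*(m**2 + m) = (-5*m)*(m + m**2) = -5*m*(m + m**2))
37106/s(24) + 4362/(-35658) = 37106/((5*24**2*(-1 - 1*24))) + 4362/(-35658) = 37106/((5*576*(-1 - 24))) + 4362*(-1/35658) = 37106/((5*576*(-25))) - 727/5943 = 37106/(-72000) - 727/5943 = 37106*(-1/72000) - 727/5943 = -18553/36000 - 727/5943 = -45477493/71316000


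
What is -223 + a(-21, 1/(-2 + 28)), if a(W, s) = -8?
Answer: -231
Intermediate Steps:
-223 + a(-21, 1/(-2 + 28)) = -223 - 8 = -231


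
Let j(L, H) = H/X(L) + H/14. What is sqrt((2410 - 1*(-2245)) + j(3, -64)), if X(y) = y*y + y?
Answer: sqrt(2048487)/21 ≈ 68.155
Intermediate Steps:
X(y) = y + y**2 (X(y) = y**2 + y = y + y**2)
j(L, H) = H/14 + H/(L*(1 + L)) (j(L, H) = H/((L*(1 + L))) + H/14 = H*(1/(L*(1 + L))) + H*(1/14) = H/(L*(1 + L)) + H/14 = H/14 + H/(L*(1 + L)))
sqrt((2410 - 1*(-2245)) + j(3, -64)) = sqrt((2410 - 1*(-2245)) + (1/14)*(-64)*(14 + 3*(1 + 3))/(3*(1 + 3))) = sqrt((2410 + 2245) + (1/14)*(-64)*(1/3)*(14 + 3*4)/4) = sqrt(4655 + (1/14)*(-64)*(1/3)*(1/4)*(14 + 12)) = sqrt(4655 + (1/14)*(-64)*(1/3)*(1/4)*26) = sqrt(4655 - 208/21) = sqrt(97547/21) = sqrt(2048487)/21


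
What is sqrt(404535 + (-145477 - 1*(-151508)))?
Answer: sqrt(410566) ≈ 640.75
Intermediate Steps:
sqrt(404535 + (-145477 - 1*(-151508))) = sqrt(404535 + (-145477 + 151508)) = sqrt(404535 + 6031) = sqrt(410566)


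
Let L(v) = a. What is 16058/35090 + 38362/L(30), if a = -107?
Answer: -672202187/1877315 ≈ -358.07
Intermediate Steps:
L(v) = -107
16058/35090 + 38362/L(30) = 16058/35090 + 38362/(-107) = 16058*(1/35090) + 38362*(-1/107) = 8029/17545 - 38362/107 = -672202187/1877315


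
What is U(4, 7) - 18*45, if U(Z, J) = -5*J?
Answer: -845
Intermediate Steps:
U(4, 7) - 18*45 = -5*7 - 18*45 = -35 - 810 = -845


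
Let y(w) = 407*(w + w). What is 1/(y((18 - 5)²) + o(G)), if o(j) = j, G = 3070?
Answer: 1/140636 ≈ 7.1106e-6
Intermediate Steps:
y(w) = 814*w (y(w) = 407*(2*w) = 814*w)
1/(y((18 - 5)²) + o(G)) = 1/(814*(18 - 5)² + 3070) = 1/(814*13² + 3070) = 1/(814*169 + 3070) = 1/(137566 + 3070) = 1/140636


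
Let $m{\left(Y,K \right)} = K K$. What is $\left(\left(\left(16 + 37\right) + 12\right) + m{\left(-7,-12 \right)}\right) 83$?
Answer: $17347$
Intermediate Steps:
$m{\left(Y,K \right)} = K^{2}$
$\left(\left(\left(16 + 37\right) + 12\right) + m{\left(-7,-12 \right)}\right) 83 = \left(\left(\left(16 + 37\right) + 12\right) + \left(-12\right)^{2}\right) 83 = \left(\left(53 + 12\right) + 144\right) 83 = \left(65 + 144\right) 83 = 209 \cdot 83 = 17347$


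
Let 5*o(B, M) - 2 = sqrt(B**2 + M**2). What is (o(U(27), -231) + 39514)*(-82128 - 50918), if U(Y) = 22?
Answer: -26286164312/5 - 1463506*sqrt(445)/5 ≈ -5.2634e+9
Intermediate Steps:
o(B, M) = 2/5 + sqrt(B**2 + M**2)/5
(o(U(27), -231) + 39514)*(-82128 - 50918) = ((2/5 + sqrt(22**2 + (-231)**2)/5) + 39514)*(-82128 - 50918) = ((2/5 + sqrt(484 + 53361)/5) + 39514)*(-133046) = ((2/5 + sqrt(53845)/5) + 39514)*(-133046) = ((2/5 + (11*sqrt(445))/5) + 39514)*(-133046) = ((2/5 + 11*sqrt(445)/5) + 39514)*(-133046) = (197572/5 + 11*sqrt(445)/5)*(-133046) = -26286164312/5 - 1463506*sqrt(445)/5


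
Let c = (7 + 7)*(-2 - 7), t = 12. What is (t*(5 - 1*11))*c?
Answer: 9072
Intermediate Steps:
c = -126 (c = 14*(-9) = -126)
(t*(5 - 1*11))*c = (12*(5 - 1*11))*(-126) = (12*(5 - 11))*(-126) = (12*(-6))*(-126) = -72*(-126) = 9072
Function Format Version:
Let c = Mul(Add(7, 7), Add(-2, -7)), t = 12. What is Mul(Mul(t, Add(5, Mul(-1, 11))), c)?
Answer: 9072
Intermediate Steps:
c = -126 (c = Mul(14, -9) = -126)
Mul(Mul(t, Add(5, Mul(-1, 11))), c) = Mul(Mul(12, Add(5, Mul(-1, 11))), -126) = Mul(Mul(12, Add(5, -11)), -126) = Mul(Mul(12, -6), -126) = Mul(-72, -126) = 9072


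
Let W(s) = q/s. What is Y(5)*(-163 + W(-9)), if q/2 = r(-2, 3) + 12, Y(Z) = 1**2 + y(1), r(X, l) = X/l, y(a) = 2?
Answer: -4469/9 ≈ -496.56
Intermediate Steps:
Y(Z) = 3 (Y(Z) = 1**2 + 2 = 1 + 2 = 3)
q = 68/3 (q = 2*(-2/3 + 12) = 2*(34/3) = 68/3 ≈ 22.667)
W(s) = 68/(3*s)
Y(5)*(-163 + W(-9)) = 3*(-163 + (68/3)/(-9)) = 3*(-163 + (68/3)*(-1/9)) = 3*(-163 - 68/27) = 3*(-4469/27) = -4469/9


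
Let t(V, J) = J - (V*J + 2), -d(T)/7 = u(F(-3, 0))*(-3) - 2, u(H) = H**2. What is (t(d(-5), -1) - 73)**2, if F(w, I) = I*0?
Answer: 3844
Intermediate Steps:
F(w, I) = 0
d(T) = 14 (d(T) = -7*(0**2*(-3) - 2) = -7*(0*(-3) - 2) = -7*(0 - 2) = -7*(-2) = 14)
t(V, J) = -2 + J - J*V (t(V, J) = J - (J*V + 2) = J - (2 + J*V) = J + (-2 - J*V) = -2 + J - J*V)
(t(d(-5), -1) - 73)**2 = ((-2 - 1 - 1*(-1)*14) - 73)**2 = ((-2 - 1 + 14) - 73)**2 = (11 - 73)**2 = (-62)**2 = 3844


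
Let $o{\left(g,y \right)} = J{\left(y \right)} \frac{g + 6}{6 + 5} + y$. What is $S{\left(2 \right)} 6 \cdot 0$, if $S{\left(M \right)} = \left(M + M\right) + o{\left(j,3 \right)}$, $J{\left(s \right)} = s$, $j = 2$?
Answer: $0$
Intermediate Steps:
$o{\left(g,y \right)} = y + y \left(\frac{6}{11} + \frac{g}{11}\right)$ ($o{\left(g,y \right)} = y \frac{g + 6}{6 + 5} + y = y \frac{6 + g}{11} + y = y \left(6 + g\right) \frac{1}{11} + y = y \left(\frac{6}{11} + \frac{g}{11}\right) + y = y + y \left(\frac{6}{11} + \frac{g}{11}\right)$)
$S{\left(M \right)} = \frac{57}{11} + 2 M$ ($S{\left(M \right)} = \left(M + M\right) + \frac{1}{11} \cdot 3 \left(17 + 2\right) = 2 M + \frac{1}{11} \cdot 3 \cdot 19 = 2 M + \frac{57}{11} = \frac{57}{11} + 2 M$)
$S{\left(2 \right)} 6 \cdot 0 = \left(\frac{57}{11} + 2 \cdot 2\right) 6 \cdot 0 = \left(\frac{57}{11} + 4\right) 6 \cdot 0 = \frac{101}{11} \cdot 6 \cdot 0 = \frac{606}{11} \cdot 0 = 0$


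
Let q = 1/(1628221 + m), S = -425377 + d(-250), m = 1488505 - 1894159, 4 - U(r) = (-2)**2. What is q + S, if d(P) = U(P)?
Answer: -520051882758/1222567 ≈ -4.2538e+5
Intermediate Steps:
U(r) = 0 (U(r) = 4 - 1*(-2)**2 = 4 - 1*4 = 4 - 4 = 0)
d(P) = 0
m = -405654
S = -425377 (S = -425377 + 0 = -425377)
q = 1/1222567 (q = 1/(1628221 - 405654) = 1/1222567 ≈ 8.1795e-7)
q + S = 1/1222567 - 425377 = -520051882758/1222567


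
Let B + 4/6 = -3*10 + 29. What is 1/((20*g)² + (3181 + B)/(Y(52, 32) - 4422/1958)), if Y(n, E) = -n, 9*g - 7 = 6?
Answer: 391149/303520586 ≈ 0.0012887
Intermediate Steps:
g = 13/9 (g = 7/9 + (⅑)*6 = 7/9 + ⅔ = 13/9 ≈ 1.4444)
B = -5/3 (B = -⅔ + (-3*10 + 29) = -⅔ + (-30 + 29) = -⅔ - 1 = -5/3 ≈ -1.6667)
1/((20*g)² + (3181 + B)/(Y(52, 32) - 4422/1958)) = 1/((20*(13/9))² + (3181 - 5/3)/(-1*52 - 4422/1958)) = 1/((260/9)² + 9538/(3*(-52 - 4422*1/1958))) = 1/(67600/81 + 9538/(3*(-52 - 201/89))) = 1/(67600/81 + 9538/(3*(-4829/89))) = 1/(67600/81 + (9538/3)*(-89/4829)) = 1/(67600/81 - 848882/14487) = 1/(303520586/391149) = 391149/303520586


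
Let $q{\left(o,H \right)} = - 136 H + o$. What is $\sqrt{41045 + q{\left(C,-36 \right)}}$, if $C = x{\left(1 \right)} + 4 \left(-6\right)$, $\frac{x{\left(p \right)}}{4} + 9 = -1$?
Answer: $\sqrt{45877} \approx 214.19$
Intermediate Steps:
$x{\left(p \right)} = -40$ ($x{\left(p \right)} = -36 + 4 \left(-1\right) = -36 - 4 = -40$)
$C = -64$ ($C = -40 + 4 \left(-6\right) = -40 - 24 = -64$)
$q{\left(o,H \right)} = o - 136 H$
$\sqrt{41045 + q{\left(C,-36 \right)}} = \sqrt{41045 - -4832} = \sqrt{41045 + \left(-64 + 4896\right)} = \sqrt{41045 + 4832} = \sqrt{45877}$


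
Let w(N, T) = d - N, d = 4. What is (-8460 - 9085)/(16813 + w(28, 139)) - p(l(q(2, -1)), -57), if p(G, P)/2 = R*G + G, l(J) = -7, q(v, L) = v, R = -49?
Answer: -11299753/16789 ≈ -673.04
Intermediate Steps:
p(G, P) = -96*G (p(G, P) = 2*(-49*G + G) = 2*(-48*G) = -96*G)
w(N, T) = 4 - N
(-8460 - 9085)/(16813 + w(28, 139)) - p(l(q(2, -1)), -57) = (-8460 - 9085)/(16813 + (4 - 1*28)) - (-96)*(-7) = -17545/(16813 + (4 - 28)) - 1*672 = -17545/(16813 - 24) - 672 = -17545/16789 - 672 = -11299753/16789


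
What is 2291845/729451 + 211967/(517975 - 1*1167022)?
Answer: 190413654514/67635426171 ≈ 2.8153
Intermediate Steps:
2291845/729451 + 211967/(517975 - 1*1167022) = 2291845*(1/729451) + 211967/(517975 - 1167022) = 2291845/729451 + 211967/(-649047) = 2291845/729451 + 211967*(-1/649047) = 2291845/729451 - 30281/92721 = 190413654514/67635426171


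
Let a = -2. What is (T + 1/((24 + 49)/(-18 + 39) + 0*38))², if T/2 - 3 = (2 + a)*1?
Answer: 210681/5329 ≈ 39.535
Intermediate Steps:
T = 6 (T = 6 + 2*((2 - 2)*1) = 6 + 2*(0*1) = 6 + 2*0 = 6 + 0 = 6)
(T + 1/((24 + 49)/(-18 + 39) + 0*38))² = (6 + 1/((24 + 49)/(-18 + 39) + 0*38))² = (6 + 1/(73/21 + 0))² = (6 + 1/(73/21))² = (6 + 21/73)² = (459/73)² = 210681/5329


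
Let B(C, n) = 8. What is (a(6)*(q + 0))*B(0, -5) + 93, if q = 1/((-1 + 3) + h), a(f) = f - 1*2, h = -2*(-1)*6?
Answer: 667/7 ≈ 95.286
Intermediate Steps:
h = 12 (h = 2*6 = 12)
a(f) = -2 + f (a(f) = f - 2 = -2 + f)
q = 1/14 (q = 1/((-1 + 3) + 12) = 1/(2 + 12) = 1/14 ≈ 0.071429)
(a(6)*(q + 0))*B(0, -5) + 93 = ((-2 + 6)*(1/14 + 0))*8 + 93 = (4*(1/14))*8 + 93 = (2/7)*8 + 93 = 16/7 + 93 = 667/7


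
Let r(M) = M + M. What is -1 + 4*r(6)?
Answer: 47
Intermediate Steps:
r(M) = 2*M
-1 + 4*r(6) = -1 + 4*(2*6) = -1 + 4*12 = -1 + 48 = 47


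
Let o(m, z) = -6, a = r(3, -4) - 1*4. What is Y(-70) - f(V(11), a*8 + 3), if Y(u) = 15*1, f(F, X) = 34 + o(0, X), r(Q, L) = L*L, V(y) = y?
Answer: -13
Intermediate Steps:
r(Q, L) = L²
a = 12 (a = (-4)² - 1*4 = 16 - 4 = 12)
f(F, X) = 28 (f(F, X) = 34 - 6 = 28)
Y(u) = 15
Y(-70) - f(V(11), a*8 + 3) = 15 - 1*28 = 15 - 28 = -13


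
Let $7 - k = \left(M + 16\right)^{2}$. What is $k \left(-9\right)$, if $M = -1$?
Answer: $1962$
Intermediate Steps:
$k = -218$ ($k = 7 - \left(-1 + 16\right)^{2} = 7 - 15^{2} = 7 - 225 = -218$)
$k \left(-9\right) = \left(-218\right) \left(-9\right) = 1962$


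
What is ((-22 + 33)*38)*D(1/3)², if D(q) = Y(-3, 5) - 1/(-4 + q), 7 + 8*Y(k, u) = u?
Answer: 19/88 ≈ 0.21591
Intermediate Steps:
Y(k, u) = -7/8 + u/8
D(q) = -¼ - 1/(-4 + q) (D(q) = (-7/8 + (⅛)*5) - 1/(-4 + q) = (-7/8 + 5/8) - 1/(-4 + q) = -¼ - 1/(-4 + q))
((-22 + 33)*38)*D(1/3)² = ((-22 + 33)*38)*(-1/(3*(-16 + 4/3)))² = (11*38)*(-1*⅓/(-16 + 4*(⅓)))² = 418*(-1*⅓/(-16 + 4/3))² = 418*(-1*⅓/(-44/3))² = 418*(-1*⅓*(-3/44))² = 418*(1/44)² = 418*(1/1936) = 19/88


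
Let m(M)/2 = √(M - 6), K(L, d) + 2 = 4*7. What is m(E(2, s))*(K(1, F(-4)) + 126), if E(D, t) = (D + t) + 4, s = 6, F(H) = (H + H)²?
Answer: 304*√6 ≈ 744.64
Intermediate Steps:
F(H) = 4*H² (F(H) = (2*H)² = 4*H²)
K(L, d) = 26 (K(L, d) = -2 + 4*7 = -2 + 28 = 26)
E(D, t) = 4 + D + t
m(M) = 2*√(-6 + M) (m(M) = 2*√(M - 6) = 2*√(-6 + M))
m(E(2, s))*(K(1, F(-4)) + 126) = (2*√(-6 + (4 + 2 + 6)))*(26 + 126) = (2*√(-6 + 12))*152 = (2*√6)*152 = 304*√6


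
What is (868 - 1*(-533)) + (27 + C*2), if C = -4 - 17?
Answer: 1386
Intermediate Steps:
C = -21
(868 - 1*(-533)) + (27 + C*2) = (868 - 1*(-533)) + (27 - 21*2) = (868 + 533) + (27 - 42) = 1401 - 15 = 1386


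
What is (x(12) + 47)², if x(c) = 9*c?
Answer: 24025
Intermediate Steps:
(x(12) + 47)² = (9*12 + 47)² = (108 + 47)² = 155² = 24025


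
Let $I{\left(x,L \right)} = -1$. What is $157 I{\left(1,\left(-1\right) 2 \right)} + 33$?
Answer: $-124$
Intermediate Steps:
$157 I{\left(1,\left(-1\right) 2 \right)} + 33 = 157 \left(-1\right) + 33 = -157 + 33 = -124$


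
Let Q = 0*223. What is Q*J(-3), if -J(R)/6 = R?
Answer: 0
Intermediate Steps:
Q = 0
J(R) = -6*R
Q*J(-3) = 0*(-6*(-3)) = 0*18 = 0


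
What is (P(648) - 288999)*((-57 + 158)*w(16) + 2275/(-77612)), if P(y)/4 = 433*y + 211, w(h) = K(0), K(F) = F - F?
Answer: -1897761775/77612 ≈ -24452.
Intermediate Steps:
K(F) = 0
w(h) = 0
P(y) = 844 + 1732*y (P(y) = 4*(433*y + 211) = 4*(211 + 433*y) = 844 + 1732*y)
(P(648) - 288999)*((-57 + 158)*w(16) + 2275/(-77612)) = ((844 + 1732*648) - 288999)*((-57 + 158)*0 + 2275/(-77612)) = ((844 + 1122336) - 288999)*(101*0 + 2275*(-1/77612)) = (1123180 - 288999)*(0 - 2275/77612) = 834181*(-2275/77612) = -1897761775/77612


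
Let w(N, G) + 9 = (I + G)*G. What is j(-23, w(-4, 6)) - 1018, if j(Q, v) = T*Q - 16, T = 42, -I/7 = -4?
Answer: -2000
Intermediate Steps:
I = 28 (I = -7*(-4) = 28)
w(N, G) = -9 + G*(28 + G) (w(N, G) = -9 + (28 + G)*G = -9 + G*(28 + G))
j(Q, v) = -16 + 42*Q (j(Q, v) = 42*Q - 16 = -16 + 42*Q)
j(-23, w(-4, 6)) - 1018 = (-16 + 42*(-23)) - 1018 = (-16 - 966) - 1018 = -982 - 1018 = -2000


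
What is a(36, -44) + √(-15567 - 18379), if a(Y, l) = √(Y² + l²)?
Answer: 4*√202 + I*√33946 ≈ 56.851 + 184.24*I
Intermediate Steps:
a(36, -44) + √(-15567 - 18379) = √(36² + (-44)²) + √(-15567 - 18379) = √(1296 + 1936) + √(-33946) = √3232 + I*√33946 = 4*√202 + I*√33946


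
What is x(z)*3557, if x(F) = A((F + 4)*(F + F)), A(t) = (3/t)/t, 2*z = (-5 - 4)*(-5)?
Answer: 14228/1896075 ≈ 0.0075039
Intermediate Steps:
z = 45/2 (z = ((-5 - 4)*(-5))/2 = (-9*(-5))/2 = (½)*45 = 45/2 ≈ 22.500)
A(t) = 3/t²
x(F) = 3/(4*F²*(4 + F)²) (x(F) = 3/((F + 4)*(F + F))² = 3/((4 + F)*(2*F))² = 3/(2*F*(4 + F))² = 3*(1/(4*F²*(4 + F)²)) = 3/(4*F²*(4 + F)²))
x(z)*3557 = (3/(4*(45/2)²*(4 + 45/2)²))*3557 = ((¾)*(4/2025)/(53/2)²)*3557 = ((¾)*(4/2025)*(4/2809))*3557 = (4/1896075)*3557 = 14228/1896075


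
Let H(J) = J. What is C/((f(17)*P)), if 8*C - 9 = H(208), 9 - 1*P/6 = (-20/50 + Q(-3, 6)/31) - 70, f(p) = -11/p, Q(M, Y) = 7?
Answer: -571795/6479616 ≈ -0.088245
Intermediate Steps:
P = 73632/155 (P = 54 - 6*((-20/50 + 7/31) - 70) = 54 - 6*((-20*1/50 + 7*(1/31)) - 70) = 54 - 6*((-⅖ + 7/31) - 70) = 54 - 6*(-27/155 - 70) = 54 - 6*(-10877/155) = 54 + 65262/155 = 73632/155 ≈ 475.04)
C = 217/8 (C = 9/8 + (⅛)*208 = 9/8 + 26 = 217/8 ≈ 27.125)
C/((f(17)*P)) = 217/(8*((-11/17*(73632/155)))) = 217/(8*((-11*1/17*(73632/155)))) = 217/(8*((-11/17*73632/155))) = 217/(8*(-809952/2635)) = (217/8)*(-2635/809952) = -571795/6479616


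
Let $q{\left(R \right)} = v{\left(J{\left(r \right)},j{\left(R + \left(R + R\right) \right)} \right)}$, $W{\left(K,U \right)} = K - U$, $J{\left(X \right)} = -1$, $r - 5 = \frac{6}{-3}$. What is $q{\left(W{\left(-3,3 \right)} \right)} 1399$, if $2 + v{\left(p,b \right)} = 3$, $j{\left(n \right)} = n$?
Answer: $1399$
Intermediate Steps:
$r = 3$ ($r = 5 + \frac{6}{-3} = 5 + 6 \left(- \frac{1}{3}\right) = 5 - 2 = 3$)
$v{\left(p,b \right)} = 1$ ($v{\left(p,b \right)} = -2 + 3 = 1$)
$q{\left(R \right)} = 1$
$q{\left(W{\left(-3,3 \right)} \right)} 1399 = 1 \cdot 1399 = 1399$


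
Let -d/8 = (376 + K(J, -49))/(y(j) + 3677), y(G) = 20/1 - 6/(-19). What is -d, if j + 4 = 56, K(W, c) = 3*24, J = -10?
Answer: 68096/70249 ≈ 0.96935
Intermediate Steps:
K(W, c) = 72
j = 52 (j = -4 + 56 = 52)
y(G) = 386/19 (y(G) = 20*1 - 6*(-1/19) = 20 + 6/19 = 386/19)
d = -68096/70249 (d = -8*(376 + 72)/(386/19 + 3677) = -3584/70249/19 = -3584*19/70249 = -8*8512/70249 = -68096/70249 ≈ -0.96935)
-d = -1*(-68096/70249) = 68096/70249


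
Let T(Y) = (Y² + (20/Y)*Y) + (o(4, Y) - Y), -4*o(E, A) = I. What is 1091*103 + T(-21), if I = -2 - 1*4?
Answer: 225713/2 ≈ 1.1286e+5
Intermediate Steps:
I = -6 (I = -2 - 4 = -6)
o(E, A) = 3/2 (o(E, A) = -¼*(-6) = 3/2)
T(Y) = 43/2 + Y² - Y (T(Y) = (Y² + (20/Y)*Y) + (3/2 - Y) = (Y² + 20) + (3/2 - Y) = (20 + Y²) + (3/2 - Y) = 43/2 + Y² - Y)
1091*103 + T(-21) = 1091*103 + (43/2 + (-21)² - 1*(-21)) = 112373 + (43/2 + 441 + 21) = 112373 + 967/2 = 225713/2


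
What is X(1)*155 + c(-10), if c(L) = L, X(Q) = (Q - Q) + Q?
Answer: 145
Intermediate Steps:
X(Q) = Q (X(Q) = 0 + Q = Q)
X(1)*155 + c(-10) = 1*155 - 10 = 155 - 10 = 145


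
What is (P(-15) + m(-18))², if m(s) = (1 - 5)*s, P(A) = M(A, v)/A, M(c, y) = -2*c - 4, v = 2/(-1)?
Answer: 1110916/225 ≈ 4937.4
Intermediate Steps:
v = -2 (v = 2*(-1) = -2)
M(c, y) = -4 - 2*c
P(A) = (-4 - 2*A)/A
m(s) = -4*s
(P(-15) + m(-18))² = ((-2 - 4/(-15)) - 4*(-18))² = ((-2 - 4*(-1/15)) + 72)² = ((-2 + 4/15) + 72)² = (-26/15 + 72)² = (1054/15)² = 1110916/225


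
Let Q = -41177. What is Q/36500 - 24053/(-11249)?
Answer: 414734427/410588500 ≈ 1.0101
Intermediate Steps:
Q/36500 - 24053/(-11249) = -41177/36500 - 24053/(-11249) = -41177*1/36500 - 24053*(-1/11249) = -41177/36500 + 24053/11249 = 414734427/410588500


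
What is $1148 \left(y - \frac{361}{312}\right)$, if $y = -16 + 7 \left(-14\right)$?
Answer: $- \frac{10311623}{78} \approx -1.322 \cdot 10^{5}$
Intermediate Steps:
$y = -114$ ($y = -16 - 98 = -114$)
$1148 \left(y - \frac{361}{312}\right) = 1148 \left(-114 - \frac{361}{312}\right) = 1148 \left(- \frac{35929}{312}\right) = - \frac{10311623}{78}$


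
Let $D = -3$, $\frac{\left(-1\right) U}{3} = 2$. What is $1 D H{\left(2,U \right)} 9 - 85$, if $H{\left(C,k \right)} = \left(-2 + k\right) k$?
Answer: $-1381$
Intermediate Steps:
$U = -6$ ($U = \left(-3\right) 2 = -6$)
$H{\left(C,k \right)} = k \left(-2 + k\right)$
$1 D H{\left(2,U \right)} 9 - 85 = 1 \left(-3\right) \left(- 6 \left(-2 - 6\right)\right) 9 - 85 = - 3 \left(\left(-6\right) \left(-8\right)\right) 9 - 85 = \left(-3\right) 48 \cdot 9 - 85 = \left(-144\right) 9 - 85 = -1296 - 85 = -1381$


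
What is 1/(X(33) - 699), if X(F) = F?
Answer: -1/666 ≈ -0.0015015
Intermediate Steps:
1/(X(33) - 699) = 1/(33 - 699) = 1/(-666) = -1/666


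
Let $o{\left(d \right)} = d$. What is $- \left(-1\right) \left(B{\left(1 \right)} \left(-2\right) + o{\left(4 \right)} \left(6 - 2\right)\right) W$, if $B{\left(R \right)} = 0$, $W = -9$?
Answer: $-144$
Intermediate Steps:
$- \left(-1\right) \left(B{\left(1 \right)} \left(-2\right) + o{\left(4 \right)} \left(6 - 2\right)\right) W = - \left(-1\right) \left(0 \left(-2\right) + 4 \left(6 - 2\right)\right) \left(-9\right) = - \left(-1\right) \left(0 + 4 \cdot 4\right) \left(-9\right) = - \left(-1\right) \left(0 + 16\right) \left(-9\right) = - \left(-1\right) 16 \left(-9\right) = \left(-1\right) \left(-16\right) \left(-9\right) = 16 \left(-9\right) = -144$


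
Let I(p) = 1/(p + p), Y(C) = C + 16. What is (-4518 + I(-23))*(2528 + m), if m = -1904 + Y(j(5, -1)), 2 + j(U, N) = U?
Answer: -133634047/46 ≈ -2.9051e+6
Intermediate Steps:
j(U, N) = -2 + U
Y(C) = 16 + C
m = -1885 (m = -1904 + (16 + (-2 + 5)) = -1904 + (16 + 3) = -1904 + 19 = -1885)
I(p) = 1/(2*p)
(-4518 + I(-23))*(2528 + m) = (-4518 + (1/2)/(-23))*(2528 - 1885) = (-4518 + (1/2)*(-1/23))*643 = (-4518 - 1/46)*643 = -207829/46*643 = -133634047/46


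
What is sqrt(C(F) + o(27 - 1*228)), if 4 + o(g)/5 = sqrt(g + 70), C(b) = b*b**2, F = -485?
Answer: sqrt(-114084145 + 5*I*sqrt(131)) ≈ 0.e-3 + 10681.0*I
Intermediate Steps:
C(b) = b**3
o(g) = -20 + 5*sqrt(70 + g) (o(g) = -20 + 5*sqrt(g + 70) = -20 + 5*sqrt(70 + g))
sqrt(C(F) + o(27 - 1*228)) = sqrt((-485)**3 + (-20 + 5*sqrt(70 + (27 - 1*228)))) = sqrt(-114084125 + (-20 + 5*sqrt(70 + (27 - 228)))) = sqrt(-114084125 + (-20 + 5*sqrt(70 - 201))) = sqrt(-114084125 + (-20 + 5*sqrt(-131))) = sqrt(-114084125 + (-20 + 5*(I*sqrt(131)))) = sqrt(-114084125 + (-20 + 5*I*sqrt(131))) = sqrt(-114084145 + 5*I*sqrt(131))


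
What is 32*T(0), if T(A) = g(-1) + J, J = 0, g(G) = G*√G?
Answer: -32*I ≈ -32.0*I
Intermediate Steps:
g(G) = G^(3/2)
T(A) = -I (T(A) = (-1)^(3/2) + 0 = -I + 0 = -I)
32*T(0) = 32*(-I) = -32*I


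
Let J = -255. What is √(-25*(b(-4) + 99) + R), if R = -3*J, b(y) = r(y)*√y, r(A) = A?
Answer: √(-1710 + 200*I) ≈ 2.4141 + 41.423*I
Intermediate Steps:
b(y) = y^(3/2) (b(y) = y*√y = y^(3/2))
R = 765 (R = -3*(-255) = 765)
√(-25*(b(-4) + 99) + R) = √(-25*((-4)^(3/2) + 99) + 765) = √(-25*(-8*I + 99) + 765) = √(-25*(99 - 8*I) + 765) = √((-2475 + 200*I) + 765) = √(-1710 + 200*I)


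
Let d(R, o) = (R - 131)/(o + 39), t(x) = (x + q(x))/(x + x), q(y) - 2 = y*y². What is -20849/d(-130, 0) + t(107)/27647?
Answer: 801842807585/257365923 ≈ 3115.6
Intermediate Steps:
q(y) = 2 + y³ (q(y) = 2 + y*y² = 2 + y³)
t(x) = (2 + x + x³)/(2*x) (t(x) = (x + (2 + x³))/(x + x) = (2 + x + x³)/((2*x)) = (2 + x + x³)*(1/(2*x)) = (2 + x + x³)/(2*x))
d(R, o) = (-131 + R)/(39 + o)
-20849/d(-130, 0) + t(107)/27647 = -20849*(39 + 0)/(-131 - 130) + ((½)*(2 + 107 + 107³)/107)/27647 = -20849/(-261/39) + ((½)*(1/107)*(2 + 107 + 1225043))*(1/27647) = -20849/((1/39)*(-261)) + ((½)*(1/107)*1225152)*(1/27647) = -20849/(-87/13) + (612576/107)*(1/27647) = -20849*(-13/87) + 612576/2958229 = 271037/87 + 612576/2958229 = 801842807585/257365923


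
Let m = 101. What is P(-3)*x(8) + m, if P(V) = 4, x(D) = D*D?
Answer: 357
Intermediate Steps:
x(D) = D**2
P(-3)*x(8) + m = 4*8**2 + 101 = 4*64 + 101 = 256 + 101 = 357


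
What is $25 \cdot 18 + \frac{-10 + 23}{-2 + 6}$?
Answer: $\frac{1813}{4} \approx 453.25$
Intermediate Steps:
$25 \cdot 18 + \frac{-10 + 23}{-2 + 6} = 450 + \frac{13}{4} = \frac{1813}{4}$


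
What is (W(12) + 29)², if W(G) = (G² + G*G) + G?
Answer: 108241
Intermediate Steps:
W(G) = G + 2*G² (W(G) = (G² + G²) + G = 2*G² + G = G + 2*G²)
(W(12) + 29)² = (12*(1 + 2*12) + 29)² = (12*(1 + 24) + 29)² = (12*25 + 29)² = (300 + 29)² = 329² = 108241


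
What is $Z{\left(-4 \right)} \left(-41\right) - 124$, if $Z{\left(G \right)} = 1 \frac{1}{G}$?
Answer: $- \frac{455}{4} \approx -113.75$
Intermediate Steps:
$Z{\left(G \right)} = \frac{1}{G}$
$Z{\left(-4 \right)} \left(-41\right) - 124 = \frac{1}{-4} \left(-41\right) - 124 = \left(- \frac{1}{4}\right) \left(-41\right) - 124 = \frac{41}{4} - 124 = - \frac{455}{4}$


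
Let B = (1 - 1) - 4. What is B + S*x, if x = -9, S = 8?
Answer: -76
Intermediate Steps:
B = -4 (B = 0 - 4 = -4)
B + S*x = -4 + 8*(-9) = -4 - 72 = -76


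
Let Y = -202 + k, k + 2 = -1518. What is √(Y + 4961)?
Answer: √3239 ≈ 56.912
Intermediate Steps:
k = -1520 (k = -2 - 1518 = -1520)
Y = -1722 (Y = -202 - 1520 = -1722)
√(Y + 4961) = √(-1722 + 4961) = √3239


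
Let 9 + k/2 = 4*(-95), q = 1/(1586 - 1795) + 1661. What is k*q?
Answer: -270081144/209 ≈ -1.2923e+6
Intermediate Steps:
q = 347148/209 (q = 1/(-209) + 1661 = -1/209 + 1661 = 347148/209 ≈ 1661.0)
k = -778 (k = -18 + 2*(4*(-95)) = -18 + 2*(-380) = -18 - 760 = -778)
k*q = -778*347148/209 = -270081144/209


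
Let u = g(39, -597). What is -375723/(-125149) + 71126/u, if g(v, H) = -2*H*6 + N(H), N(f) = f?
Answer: 1033520065/74713953 ≈ 13.833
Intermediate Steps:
g(v, H) = -11*H (g(v, H) = -2*H*6 + H = -12*H + H = -11*H)
u = 6567 (u = -11*(-597) = 6567)
-375723/(-125149) + 71126/u = -375723/(-125149) + 71126/6567 = -375723*(-1/125149) + 71126*(1/6567) = 375723/125149 + 6466/597 = 1033520065/74713953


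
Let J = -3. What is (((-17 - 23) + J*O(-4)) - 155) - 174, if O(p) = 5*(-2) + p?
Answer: -327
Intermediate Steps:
O(p) = -10 + p
(((-17 - 23) + J*O(-4)) - 155) - 174 = (((-17 - 23) - 3*(-10 - 4)) - 155) - 174 = ((-40 - 3*(-14)) - 155) - 174 = ((-40 + 42) - 155) - 174 = (2 - 155) - 174 = -153 - 174 = -327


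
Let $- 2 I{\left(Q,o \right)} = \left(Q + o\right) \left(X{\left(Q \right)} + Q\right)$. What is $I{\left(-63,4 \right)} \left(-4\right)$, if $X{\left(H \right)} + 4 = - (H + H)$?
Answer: $-6962$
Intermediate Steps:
$X{\left(H \right)} = -4 - 2 H$ ($X{\left(H \right)} = -4 - \left(H + H\right) = -4 - 2 H$)
$I{\left(Q,o \right)} = - \frac{\left(-4 - Q\right) \left(Q + o\right)}{2}$ ($I{\left(Q,o \right)} = - \frac{\left(Q + o\right) \left(\left(-4 - 2 Q\right) + Q\right)}{2} = - \frac{\left(Q + o\right) \left(-4 - Q\right)}{2} = - \frac{\left(-4 - Q\right) \left(Q + o\right)}{2}$)
$I{\left(-63,4 \right)} \left(-4\right) = \left(\frac{\left(-63\right)^{2}}{2} + 2 \left(-63\right) + 2 \cdot 4 + \frac{1}{2} \left(-63\right) 4\right) \left(-4\right) = \left(\frac{1}{2} \cdot 3969 - 126 + 8 - 126\right) \left(-4\right) = \left(\frac{3969}{2} - 126 + 8 - 126\right) \left(-4\right) = \frac{3481}{2} \left(-4\right) = -6962$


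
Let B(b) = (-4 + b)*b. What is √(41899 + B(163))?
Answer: 14*√346 ≈ 260.42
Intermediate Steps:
B(b) = b*(-4 + b)
√(41899 + B(163)) = √(41899 + 163*(-4 + 163)) = √(41899 + 163*159) = √(41899 + 25917) = √67816 = 14*√346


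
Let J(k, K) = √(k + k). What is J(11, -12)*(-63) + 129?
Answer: 129 - 63*√22 ≈ -166.50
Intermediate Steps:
J(k, K) = √2*√k (J(k, K) = √(2*k) = √2*√k)
J(11, -12)*(-63) + 129 = (√2*√11)*(-63) + 129 = √22*(-63) + 129 = -63*√22 + 129 = 129 - 63*√22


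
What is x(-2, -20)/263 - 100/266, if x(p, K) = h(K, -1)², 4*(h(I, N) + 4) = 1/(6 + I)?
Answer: -4929325/15670592 ≈ -0.31456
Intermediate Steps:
h(I, N) = -4 + 1/(4*(6 + I))
x(p, K) = (-95 - 16*K)²/(16*(6 + K)²) (x(p, K) = ((-95 - 16*K)/(4*(6 + K)))² = (-95 - 16*K)²/(16*(6 + K)²))
x(-2, -20)/263 - 100/266 = ((95 + 16*(-20))²/(16*(6 - 20)²))/263 - 100/266 = ((1/16)*(95 - 320)²/(-14)²)*(1/263) - 100*1/266 = ((1/16)*(1/196)*(-225)²)*(1/263) - 50/133 = ((1/16)*(1/196)*50625)*(1/263) - 50/133 = (50625/3136)*(1/263) - 50/133 = 50625/824768 - 50/133 = -4929325/15670592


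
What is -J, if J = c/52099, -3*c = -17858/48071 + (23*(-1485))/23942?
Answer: -2069421241/179884699608954 ≈ -1.1504e-5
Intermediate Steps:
c = 2069421241/3452747646 (c = -(-17858/48071 + (23*(-1485))/23942)/3 = -(-17858*1/48071 - 34155*1/23942)/3 = -(-17858/48071 - 34155/23942)/3 = -1/3*(-2069421241/1150915882) = 2069421241/3452747646 ≈ 0.59935)
J = 2069421241/179884699608954 (J = (2069421241/3452747646)/52099 = (2069421241/3452747646)*(1/52099) = 2069421241/179884699608954 ≈ 1.1504e-5)
-J = -1*2069421241/179884699608954 = -2069421241/179884699608954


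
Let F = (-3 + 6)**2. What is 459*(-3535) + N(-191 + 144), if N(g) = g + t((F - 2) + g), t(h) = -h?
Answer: -1622572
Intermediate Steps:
F = 9 (F = 3**2 = 9)
N(g) = -7 (N(g) = g - ((9 - 2) + g) = g - (7 + g) = g + (-7 - g) = -7)
459*(-3535) + N(-191 + 144) = 459*(-3535) - 7 = -1622565 - 7 = -1622572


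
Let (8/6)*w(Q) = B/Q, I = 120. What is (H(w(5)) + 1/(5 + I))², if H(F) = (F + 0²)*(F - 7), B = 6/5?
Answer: 9296401/6250000 ≈ 1.4874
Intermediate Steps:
B = 6/5 (B = 6*(⅕) = 6/5 ≈ 1.2000)
w(Q) = 9/(10*Q) (w(Q) = 3*(6/(5*Q))/4 = 9/(10*Q))
H(F) = F*(-7 + F) (H(F) = (F + 0)*(-7 + F) = F*(-7 + F))
(H(w(5)) + 1/(5 + I))² = (((9/10)/5)*(-7 + (9/10)/5) + 1/(5 + 120))² = (((9/10)*(⅕))*(-7 + (9/10)*(⅕)) + 1/125)² = (9*(-7 + 9/50)/50 + 1/125)² = ((9/50)*(-341/50) + 1/125)² = (-3069/2500 + 1/125)² = (-3049/2500)² = 9296401/6250000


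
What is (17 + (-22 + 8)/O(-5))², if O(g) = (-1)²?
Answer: 9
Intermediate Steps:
O(g) = 1
(17 + (-22 + 8)/O(-5))² = (17 + (-22 + 8)/1)² = (17 - 14*1)² = (17 - 14)² = 3² = 9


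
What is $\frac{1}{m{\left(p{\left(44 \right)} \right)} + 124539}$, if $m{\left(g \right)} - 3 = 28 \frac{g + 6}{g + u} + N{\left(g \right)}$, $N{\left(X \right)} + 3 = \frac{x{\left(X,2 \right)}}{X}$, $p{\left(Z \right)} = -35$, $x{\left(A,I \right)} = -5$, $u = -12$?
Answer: $\frac{329}{40979062} \approx 8.0285 \cdot 10^{-6}$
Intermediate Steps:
$N{\left(X \right)} = -3 - \frac{5}{X}$
$m{\left(g \right)} = - \frac{5}{g} + \frac{28 \left(6 + g\right)}{-12 + g}$ ($m{\left(g \right)} = 3 - \left(3 + \frac{5}{g} - \frac{28 \left(g + 6\right)}{g - 12}\right) = 3 - \left(3 + \frac{5}{g} - \frac{28 \left(6 + g\right)}{-12 + g}\right) = - \frac{5}{g} + \frac{28 \left(6 + g\right)}{-12 + g}$)
$\frac{1}{m{\left(p{\left(44 \right)} \right)} + 124539} = \frac{1}{\frac{60 + 28 \left(-35\right)^{2} + 163 \left(-35\right)}{\left(-35\right) \left(-12 - 35\right)} + 124539} = \frac{1}{- \frac{60 + 28 \cdot 1225 - 5705}{35 \left(-47\right)} + 124539} = \frac{1}{\left(- \frac{1}{35}\right) \left(- \frac{1}{47}\right) \left(60 + 34300 - 5705\right) + 124539} = \frac{1}{\left(- \frac{1}{35}\right) \left(- \frac{1}{47}\right) 28655 + 124539} = \frac{1}{\frac{5731}{329} + 124539} = \frac{1}{\frac{40979062}{329}} = \frac{329}{40979062}$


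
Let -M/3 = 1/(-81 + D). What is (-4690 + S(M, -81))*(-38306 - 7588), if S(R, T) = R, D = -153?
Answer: 2798149531/13 ≈ 2.1524e+8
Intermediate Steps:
M = 1/78 (M = -3/(-81 - 153) = -3/(-234) = -3*(-1/234) = 1/78 ≈ 0.012821)
(-4690 + S(M, -81))*(-38306 - 7588) = (-4690 + 1/78)*(-38306 - 7588) = -365819/78*(-45894) = 2798149531/13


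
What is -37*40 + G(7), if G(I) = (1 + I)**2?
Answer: -1416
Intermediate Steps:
-37*40 + G(7) = -37*40 + (1 + 7)**2 = -1480 + 8**2 = -1480 + 64 = -1416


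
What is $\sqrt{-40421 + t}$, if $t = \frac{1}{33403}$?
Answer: $\frac{i \sqrt{45100151458786}}{33403} \approx 201.05 i$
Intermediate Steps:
$t = \frac{1}{33403} \approx 2.9937 \cdot 10^{-5}$
$\sqrt{-40421 + t} = \sqrt{-40421 + \frac{1}{33403}} = \sqrt{- \frac{1350182662}{33403}} = \frac{i \sqrt{45100151458786}}{33403}$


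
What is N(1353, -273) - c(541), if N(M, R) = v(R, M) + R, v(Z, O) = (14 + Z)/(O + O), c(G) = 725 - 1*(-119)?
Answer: -3022861/2706 ≈ -1117.1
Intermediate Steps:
c(G) = 844 (c(G) = 725 + 119 = 844)
v(Z, O) = (14 + Z)/(2*O) (v(Z, O) = (14 + Z)/((2*O)) = (14 + Z)*(1/(2*O)) = (14 + Z)/(2*O))
N(M, R) = R + (14 + R)/(2*M) (N(M, R) = (14 + R)/(2*M) + R = R + (14 + R)/(2*M))
N(1353, -273) - c(541) = (7 + (1/2)*(-273) + 1353*(-273))/1353 - 1*844 = (7 - 273/2 - 369369)/1353 - 844 = (1/1353)*(-738997/2) - 844 = -738997/2706 - 844 = -3022861/2706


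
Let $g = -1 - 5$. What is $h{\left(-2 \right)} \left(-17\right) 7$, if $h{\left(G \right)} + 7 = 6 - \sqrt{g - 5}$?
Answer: $119 + 119 i \sqrt{11} \approx 119.0 + 394.68 i$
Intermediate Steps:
$g = -6$ ($g = -1 - 5 = -6$)
$h{\left(G \right)} = -1 - i \sqrt{11}$ ($h{\left(G \right)} = -7 + \left(6 - \sqrt{-6 - 5}\right) = -7 + \left(6 - \sqrt{-11}\right) = -7 + \left(6 - i \sqrt{11}\right) = -1 - i \sqrt{11}$)
$h{\left(-2 \right)} \left(-17\right) 7 = \left(-1 - i \sqrt{11}\right) \left(-17\right) 7 = \left(17 + 17 i \sqrt{11}\right) 7 = 119 + 119 i \sqrt{11}$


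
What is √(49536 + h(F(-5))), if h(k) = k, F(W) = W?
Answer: √49531 ≈ 222.56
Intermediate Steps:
√(49536 + h(F(-5))) = √(49536 - 5) = √49531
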